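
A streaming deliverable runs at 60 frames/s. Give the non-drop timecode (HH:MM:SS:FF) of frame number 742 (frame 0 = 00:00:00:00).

00:00:12:22

742 ÷ 60 = 12 full seconds, remainder 22 frames.
12 s = 0 h 0 min 12 s.
Timecode: 00:00:12:22.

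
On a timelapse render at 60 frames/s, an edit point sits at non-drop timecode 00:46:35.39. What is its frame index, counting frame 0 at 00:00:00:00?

Total seconds to the label: (0 × 3600 + 46 × 60 + 35) = 2795.
Frame index = 2795 × 60 + 39 = 167739.

167739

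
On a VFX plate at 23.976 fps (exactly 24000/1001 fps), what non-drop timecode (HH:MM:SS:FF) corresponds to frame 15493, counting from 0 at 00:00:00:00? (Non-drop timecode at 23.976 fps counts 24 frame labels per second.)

15493 ÷ 24 = 645 full seconds, remainder 13 frames.
645 s = 0 h 10 min 45 s.
Timecode: 00:10:45:13.

00:10:45:13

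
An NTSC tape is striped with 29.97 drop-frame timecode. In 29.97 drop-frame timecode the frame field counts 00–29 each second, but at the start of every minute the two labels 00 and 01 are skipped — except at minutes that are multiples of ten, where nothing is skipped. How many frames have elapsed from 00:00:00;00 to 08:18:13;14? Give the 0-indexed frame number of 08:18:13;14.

As if non-drop at 30 labels/s: (8 × 3600 + 18 × 60 + 13) × 30 + 14 = 896804.
Minute boundaries passed: 498; those not divisible by 10: 498 − 49 = 449; dropped labels = 2 × 449 = 898.
Actual frame index = 896804 − 898 = 895906.

895906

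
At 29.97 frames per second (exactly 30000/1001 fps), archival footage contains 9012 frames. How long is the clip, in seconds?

Running time = 9012 / (30000/1001) = 300.7004 s.

300.7004 seconds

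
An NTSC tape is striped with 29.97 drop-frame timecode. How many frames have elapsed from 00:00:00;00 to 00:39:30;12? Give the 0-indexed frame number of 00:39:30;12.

71040

As if non-drop at 30 labels/s: (0 × 3600 + 39 × 60 + 30) × 30 + 12 = 71112.
Minute boundaries passed: 39; those not divisible by 10: 39 − 3 = 36; dropped labels = 2 × 36 = 72.
Actual frame index = 71112 − 72 = 71040.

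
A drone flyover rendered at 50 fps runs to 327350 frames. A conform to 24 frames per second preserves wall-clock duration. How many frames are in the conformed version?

157128 frames

Target frames = source frames × (target rate / source rate) = 327350 × (24)/(50) = 327350 × 12/25 = 157128.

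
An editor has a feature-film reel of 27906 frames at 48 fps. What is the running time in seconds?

581.375 seconds

Running time = 27906 / (48) = 581.375 s.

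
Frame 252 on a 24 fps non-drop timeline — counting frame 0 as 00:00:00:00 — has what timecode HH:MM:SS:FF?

252 ÷ 24 = 10 full seconds, remainder 12 frames.
10 s = 0 h 0 min 10 s.
Timecode: 00:00:10:12.

00:00:10:12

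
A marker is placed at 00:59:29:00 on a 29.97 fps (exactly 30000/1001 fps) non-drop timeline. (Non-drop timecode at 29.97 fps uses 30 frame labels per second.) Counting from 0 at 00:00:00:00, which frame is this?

107070

Total seconds to the label: (0 × 3600 + 59 × 60 + 29) = 3569.
Frame index = 3569 × 30 + 0 = 107070.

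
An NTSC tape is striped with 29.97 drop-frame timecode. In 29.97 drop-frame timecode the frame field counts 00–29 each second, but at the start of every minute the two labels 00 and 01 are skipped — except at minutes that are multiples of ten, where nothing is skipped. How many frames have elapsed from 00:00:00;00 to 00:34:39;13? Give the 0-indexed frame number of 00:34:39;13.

As if non-drop at 30 labels/s: (0 × 3600 + 34 × 60 + 39) × 30 + 13 = 62383.
Minute boundaries passed: 34; those not divisible by 10: 34 − 3 = 31; dropped labels = 2 × 31 = 62.
Actual frame index = 62383 − 62 = 62321.

62321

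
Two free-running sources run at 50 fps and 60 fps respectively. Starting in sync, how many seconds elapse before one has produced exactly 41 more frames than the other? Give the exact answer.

4.1 seconds

The gap grows by |60 − 50| = 10 frames per second.
Time for a 41-frame gap: 41 ÷ (10) = 4.1 s.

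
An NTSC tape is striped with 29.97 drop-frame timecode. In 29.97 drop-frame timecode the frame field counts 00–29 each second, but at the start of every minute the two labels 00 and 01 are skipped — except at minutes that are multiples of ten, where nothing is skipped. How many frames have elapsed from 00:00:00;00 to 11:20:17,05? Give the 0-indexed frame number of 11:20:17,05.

1223291

Complete 10-minute blocks: 68, each 17982 frames → 1222776.
Remaining 0 whole minutes in the current block: 0 frames.
Within the current minute: 17 × 30 + 5 = 515. Total = 1222776 + 0 + 515 = 1223291.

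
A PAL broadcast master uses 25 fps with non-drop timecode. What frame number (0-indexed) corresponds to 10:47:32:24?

971324

Total seconds to the label: (10 × 3600 + 47 × 60 + 32) = 38852.
Frame index = 38852 × 25 + 24 = 971324.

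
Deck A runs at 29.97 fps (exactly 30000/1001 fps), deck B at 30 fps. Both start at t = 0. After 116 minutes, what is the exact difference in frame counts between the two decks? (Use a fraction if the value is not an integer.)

116 min = 6960 s.
A emits 30000/1001 × 6960 = 208800000/1001 frames; B emits 30 × 6960 = 208800.
Difference = 208800/1001 frames (≈ 208.5914); B is ahead of A.

208800/1001 frames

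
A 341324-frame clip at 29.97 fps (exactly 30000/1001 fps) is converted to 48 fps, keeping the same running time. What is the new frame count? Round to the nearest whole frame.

546665 frames

Frames at target rate = 341324 × (48) / (30000/1001) = 341665324/625 ≈ 546664.518.
Nearest whole frame: 546665.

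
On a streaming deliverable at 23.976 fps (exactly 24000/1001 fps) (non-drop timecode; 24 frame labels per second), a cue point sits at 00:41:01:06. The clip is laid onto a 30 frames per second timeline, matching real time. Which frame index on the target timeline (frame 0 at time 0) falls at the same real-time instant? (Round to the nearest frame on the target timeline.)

frame 73911

Source frame index: (0×3600 + 41×60 + 1) × 24 + 6 = 59070.
Real time: 59070 / (24000/1001) = 1970969/800 s.
Target frame: (1970969/800) × (30) = 5912907/80 ≈ 73911.337 → 73911.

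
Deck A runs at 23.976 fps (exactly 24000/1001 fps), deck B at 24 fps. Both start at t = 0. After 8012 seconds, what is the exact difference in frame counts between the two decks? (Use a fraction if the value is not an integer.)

192288/1001 frames

A emits 24000/1001 × 8012 = 192288000/1001 frames; B emits 24 × 8012 = 192288.
Difference = 192288/1001 frames (≈ 192.0959); B is ahead of A.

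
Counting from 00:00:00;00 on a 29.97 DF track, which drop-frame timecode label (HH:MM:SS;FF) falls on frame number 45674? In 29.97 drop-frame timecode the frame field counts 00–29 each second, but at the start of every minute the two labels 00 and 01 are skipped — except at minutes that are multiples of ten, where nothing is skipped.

00:25:24;00

Ten DF minutes hold 17982 frames, so frame 45674 lies in block 2 (frames 35964–53945) with 9710 frames into that block.
The block's first minute is 1800 frames and the rest 1798 each; 9710 frames reaches minute 5, so 2 × 18 + 5 × 2 = 46 labels have been skipped so far.
Adding those back, label number 45674 + 46 = 45720 at 30 labels/s is 1524 s + 0 f = 0 h 25 min 24 s frame 0, i.e. 00:25:24;00.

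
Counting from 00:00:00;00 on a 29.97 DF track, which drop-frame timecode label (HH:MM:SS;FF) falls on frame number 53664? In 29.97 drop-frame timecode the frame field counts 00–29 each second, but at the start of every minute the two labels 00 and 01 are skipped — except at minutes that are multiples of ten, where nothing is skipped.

Ten DF minutes hold 17982 frames, so frame 53664 lies in block 2 (frames 35964–53945) with 17700 frames into that block.
The block's first minute is 1800 frames and the rest 1798 each; 17700 frames reaches minute 9, so 2 × 18 + 9 × 2 = 54 labels have been skipped so far.
Adding those back, label number 53664 + 54 = 53718 at 30 labels/s is 1790 s + 18 f = 0 h 29 min 50 s frame 18, i.e. 00:29:50;18.

00:29:50;18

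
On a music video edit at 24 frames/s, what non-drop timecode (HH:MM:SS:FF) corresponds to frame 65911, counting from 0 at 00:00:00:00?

65911 ÷ 24 = 2746 full seconds, remainder 7 frames.
2746 s = 0 h 45 min 46 s.
Timecode: 00:45:46:07.

00:45:46:07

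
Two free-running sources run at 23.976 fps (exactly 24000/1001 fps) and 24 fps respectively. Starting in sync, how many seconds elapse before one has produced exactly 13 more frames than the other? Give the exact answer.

The gap grows by |24 − 24000/1001| = 24/1001 frames per second.
Time for a 13-frame gap: 13 ÷ (24/1001) = 13013/24 s.

13013/24 seconds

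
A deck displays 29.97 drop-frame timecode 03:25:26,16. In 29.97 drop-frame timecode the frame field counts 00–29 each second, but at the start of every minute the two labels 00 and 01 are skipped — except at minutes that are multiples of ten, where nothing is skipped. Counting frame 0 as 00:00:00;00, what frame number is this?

As if non-drop at 30 labels/s: (3 × 3600 + 25 × 60 + 26) × 30 + 16 = 369796.
Minute boundaries passed: 205; those not divisible by 10: 205 − 20 = 185; dropped labels = 2 × 185 = 370.
Actual frame index = 369796 − 370 = 369426.

369426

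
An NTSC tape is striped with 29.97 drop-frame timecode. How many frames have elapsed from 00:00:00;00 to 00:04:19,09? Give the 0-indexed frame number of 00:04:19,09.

7771

As if non-drop at 30 labels/s: (0 × 3600 + 4 × 60 + 19) × 30 + 9 = 7779.
Minute boundaries passed: 4; those not divisible by 10: 4 − 0 = 4; dropped labels = 2 × 4 = 8.
Actual frame index = 7779 − 8 = 7771.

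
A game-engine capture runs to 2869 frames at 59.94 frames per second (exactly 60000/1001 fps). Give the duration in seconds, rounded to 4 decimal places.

Running time = 2869 × 1001/60000 = 2871869/60000 s ≈ 47.8645 s.

47.8645 seconds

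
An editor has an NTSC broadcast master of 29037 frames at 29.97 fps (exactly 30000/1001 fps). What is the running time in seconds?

968.8679 seconds

Running time = 29037 / (30000/1001) = 968.8679 s.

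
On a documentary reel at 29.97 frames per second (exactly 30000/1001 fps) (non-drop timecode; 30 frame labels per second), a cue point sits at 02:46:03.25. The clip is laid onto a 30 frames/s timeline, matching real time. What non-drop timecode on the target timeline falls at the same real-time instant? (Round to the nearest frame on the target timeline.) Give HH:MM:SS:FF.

02:46:13:24

Source frame index: (2×3600 + 46×60 + 3) × 30 + 25 = 298915.
Real time: 298915 / (30000/1001) = 59842783/6000 s.
Target frame: (59842783/6000) × (30) = 59842783/200 ≈ 299213.915 → 299214.
At 30 labels/s: frame 299214 → 02:46:13:24.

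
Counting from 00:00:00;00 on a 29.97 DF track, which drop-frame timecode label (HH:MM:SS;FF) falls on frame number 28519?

Each 10-minute DF block holds 10 × 60 × 30 − 9 × 2 = 17982 frames. 28519 ÷ 17982 → 1 full block, remainder 10537.
Within the partial block the first minute is 1800 frames and each further minute 1798, so 5 further minute boundaries passed. Total skipped labels = 18 × 1 + 2 × 5 = 28.
Non-drop label index = 28519 + 28 = 28547; at 30 labels/s that is 00:15:51:17, i.e. DF 00:15:51;17.

00:15:51;17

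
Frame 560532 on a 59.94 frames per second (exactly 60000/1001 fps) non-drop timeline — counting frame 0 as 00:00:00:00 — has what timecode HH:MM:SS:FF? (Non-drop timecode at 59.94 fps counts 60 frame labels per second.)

02:35:42:12

560532 ÷ 60 = 9342 full seconds, remainder 12 frames.
9342 s = 2 h 35 min 42 s.
Timecode: 02:35:42:12.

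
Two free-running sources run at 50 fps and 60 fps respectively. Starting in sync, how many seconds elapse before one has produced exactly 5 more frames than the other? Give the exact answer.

0.5 seconds

The gap grows by |60 − 50| = 10 frames per second.
Time for a 5-frame gap: 5 ÷ (10) = 0.5 s.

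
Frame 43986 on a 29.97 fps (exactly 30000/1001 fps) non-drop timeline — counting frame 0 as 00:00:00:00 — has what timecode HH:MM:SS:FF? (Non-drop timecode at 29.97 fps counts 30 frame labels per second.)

00:24:26:06

43986 ÷ 30 = 1466 full seconds, remainder 6 frames.
1466 s = 0 h 24 min 26 s.
Timecode: 00:24:26:06.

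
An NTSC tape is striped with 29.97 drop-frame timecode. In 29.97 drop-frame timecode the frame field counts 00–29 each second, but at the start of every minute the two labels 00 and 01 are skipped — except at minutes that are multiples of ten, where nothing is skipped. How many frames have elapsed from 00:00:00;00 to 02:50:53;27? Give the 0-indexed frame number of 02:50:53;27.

As if non-drop at 30 labels/s: (2 × 3600 + 50 × 60 + 53) × 30 + 27 = 307617.
Minute boundaries passed: 170; those not divisible by 10: 170 − 17 = 153; dropped labels = 2 × 153 = 306.
Actual frame index = 307617 − 306 = 307311.

307311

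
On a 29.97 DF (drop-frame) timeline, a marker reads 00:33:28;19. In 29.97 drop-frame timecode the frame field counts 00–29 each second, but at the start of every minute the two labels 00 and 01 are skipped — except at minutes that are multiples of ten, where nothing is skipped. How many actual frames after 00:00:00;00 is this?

As if non-drop at 30 labels/s: (0 × 3600 + 33 × 60 + 28) × 30 + 19 = 60259.
Minute boundaries passed: 33; those not divisible by 10: 33 − 3 = 30; dropped labels = 2 × 30 = 60.
Actual frame index = 60259 − 60 = 60199.

60199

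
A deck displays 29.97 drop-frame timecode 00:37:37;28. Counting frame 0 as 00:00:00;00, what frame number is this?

Complete 10-minute blocks: 3, each 17982 frames → 53946.
Remaining 7 whole minutes in the current block: 1800 + 6 × 1798 = 12588 frames.
Within the current minute: 37 × 30 + 28 − 2 = 1136 (labels ;00/;01 skipped at this minute). Total = 53946 + 12588 + 1136 = 67670.

67670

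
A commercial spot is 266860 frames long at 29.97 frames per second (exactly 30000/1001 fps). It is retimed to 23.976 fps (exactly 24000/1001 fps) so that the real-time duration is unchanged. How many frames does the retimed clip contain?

Target frames = source frames × (target rate / source rate) = 266860 × (24000/1001)/(30000/1001) = 266860 × 4/5 = 213488.

213488 frames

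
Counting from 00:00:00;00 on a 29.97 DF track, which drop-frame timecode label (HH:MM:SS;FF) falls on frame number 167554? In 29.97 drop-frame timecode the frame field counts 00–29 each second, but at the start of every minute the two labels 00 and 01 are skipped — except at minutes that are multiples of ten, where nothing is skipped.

01:33:10;22

Each 10-minute DF block holds 10 × 60 × 30 − 9 × 2 = 17982 frames. 167554 ÷ 17982 → 9 full blocks, remainder 5716.
Within the partial block the first minute is 1800 frames and each further minute 1798, so 3 further minute boundaries passed. Total skipped labels = 18 × 9 + 2 × 3 = 168.
Non-drop label index = 167554 + 168 = 167722; at 30 labels/s that is 01:33:10:22, i.e. DF 01:33:10;22.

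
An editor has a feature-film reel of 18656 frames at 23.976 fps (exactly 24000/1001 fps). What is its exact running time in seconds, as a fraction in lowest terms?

Running time = 18656 ÷ (24000/1001) = 18656 × 1001/24000 = 583583/750 s.

583583/750 seconds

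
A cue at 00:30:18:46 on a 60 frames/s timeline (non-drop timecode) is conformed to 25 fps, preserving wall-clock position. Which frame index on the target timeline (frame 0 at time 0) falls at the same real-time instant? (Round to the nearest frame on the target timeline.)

Source frame index: (0×3600 + 30×60 + 18) × 60 + 46 = 109126.
Real time: 109126 / (60) = 54563/30 s.
Target frame: (54563/30) × (25) = 272815/6 ≈ 45469.167 → 45469.

frame 45469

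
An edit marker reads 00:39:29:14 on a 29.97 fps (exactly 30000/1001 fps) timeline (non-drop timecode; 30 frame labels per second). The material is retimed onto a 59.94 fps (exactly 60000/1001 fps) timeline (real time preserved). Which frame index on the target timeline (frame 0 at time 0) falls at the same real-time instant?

Source frame index: (0×3600 + 39×60 + 29) × 30 + 14 = 71084.
Real time: 71084 / (30000/1001) = 17788771/7500 s.
Target frame: (17788771/7500) × (60000/1001) = 142168.

frame 142168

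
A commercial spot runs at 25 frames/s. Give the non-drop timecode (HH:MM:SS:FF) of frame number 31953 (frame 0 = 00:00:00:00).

31953 ÷ 25 = 1278 full seconds, remainder 3 frames.
1278 s = 0 h 21 min 18 s.
Timecode: 00:21:18:03.

00:21:18:03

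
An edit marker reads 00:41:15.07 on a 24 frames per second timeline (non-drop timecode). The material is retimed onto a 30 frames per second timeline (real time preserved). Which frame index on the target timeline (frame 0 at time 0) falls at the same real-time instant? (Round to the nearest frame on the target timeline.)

frame 74259

Source frame index: (0×3600 + 41×60 + 15) × 24 + 7 = 59407.
Real time: 59407 / (24) = 59407/24 s.
Target frame: (59407/24) × (30) = 297035/4 ≈ 74258.750 → 74259.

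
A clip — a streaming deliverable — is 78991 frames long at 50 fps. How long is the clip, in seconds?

Running time = 78991 / (50) = 1579.82 s.

1579.82 seconds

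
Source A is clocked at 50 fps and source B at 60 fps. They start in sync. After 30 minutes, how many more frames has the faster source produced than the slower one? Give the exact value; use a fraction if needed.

18000 frames

30 min = 1800 s.
A emits 50 × 1800 = 90000 frames; B emits 60 × 1800 = 108000.
Difference = 18000 frames; B is ahead of A.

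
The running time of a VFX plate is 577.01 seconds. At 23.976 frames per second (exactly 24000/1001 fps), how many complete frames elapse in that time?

13834 frames

Frames = 577.01 × 24000/1001 = 1978320/143 ≈ 13834.4056.
Complete frames: 13834.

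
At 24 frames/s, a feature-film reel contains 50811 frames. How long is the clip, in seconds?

2117.125 seconds

Running time = 50811 / (24) = 2117.125 s.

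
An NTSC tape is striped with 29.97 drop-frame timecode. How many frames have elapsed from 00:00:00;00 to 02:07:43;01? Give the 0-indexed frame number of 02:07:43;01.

229661

Complete 10-minute blocks: 12, each 17982 frames → 215784.
Remaining 7 whole minutes in the current block: 1800 + 6 × 1798 = 12588 frames.
Within the current minute: 43 × 30 + 1 − 2 = 1289 (labels ;00/;01 skipped at this minute). Total = 215784 + 12588 + 1289 = 229661.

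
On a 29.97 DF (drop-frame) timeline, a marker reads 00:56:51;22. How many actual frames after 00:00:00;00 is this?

As if non-drop at 30 labels/s: (0 × 3600 + 56 × 60 + 51) × 30 + 22 = 102352.
Minute boundaries passed: 56; those not divisible by 10: 56 − 5 = 51; dropped labels = 2 × 51 = 102.
Actual frame index = 102352 − 102 = 102250.

102250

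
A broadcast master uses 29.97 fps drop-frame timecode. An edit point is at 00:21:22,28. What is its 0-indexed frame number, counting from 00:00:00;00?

38450

Complete 10-minute blocks: 2, each 17982 frames → 35964.
Remaining 1 whole minute in the current block: 1800 + 0 × 1798 = 1800 frames.
Within the current minute: 22 × 30 + 28 − 2 = 686 (labels ;00/;01 skipped at this minute). Total = 35964 + 1800 + 686 = 38450.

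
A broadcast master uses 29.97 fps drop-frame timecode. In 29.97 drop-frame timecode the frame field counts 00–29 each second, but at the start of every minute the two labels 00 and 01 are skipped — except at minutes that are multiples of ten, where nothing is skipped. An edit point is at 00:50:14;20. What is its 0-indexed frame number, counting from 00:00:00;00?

90350

As if non-drop at 30 labels/s: (0 × 3600 + 50 × 60 + 14) × 30 + 20 = 90440.
Minute boundaries passed: 50; those not divisible by 10: 50 − 5 = 45; dropped labels = 2 × 45 = 90.
Actual frame index = 90440 − 90 = 90350.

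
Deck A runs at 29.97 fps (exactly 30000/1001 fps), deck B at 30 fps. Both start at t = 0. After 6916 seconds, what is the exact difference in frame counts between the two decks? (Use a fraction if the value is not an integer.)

A emits 30000/1001 × 6916 = 2280000/11 frames; B emits 30 × 6916 = 207480.
Difference = 2280/11 frames (≈ 207.2727); B is ahead of A.

2280/11 frames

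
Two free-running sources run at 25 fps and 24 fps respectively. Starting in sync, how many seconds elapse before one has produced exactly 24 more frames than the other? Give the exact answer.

24 seconds

The gap grows by |24 − 25| = 1 frame per second.
Time for a 24-frame gap: 24 ÷ (1) = 24 s.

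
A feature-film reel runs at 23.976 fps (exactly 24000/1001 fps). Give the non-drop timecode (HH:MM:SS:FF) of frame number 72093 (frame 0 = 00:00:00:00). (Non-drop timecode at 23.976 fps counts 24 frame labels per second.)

72093 ÷ 24 = 3003 full seconds, remainder 21 frames.
3003 s = 0 h 50 min 3 s.
Timecode: 00:50:03:21.

00:50:03:21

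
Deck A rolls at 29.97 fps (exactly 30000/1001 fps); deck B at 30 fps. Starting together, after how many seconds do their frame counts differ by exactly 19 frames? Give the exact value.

The gap grows by |30 − 30000/1001| = 30/1001 frames per second.
Time for a 19-frame gap: 19 ÷ (30/1001) = 19019/30 s.

19019/30 seconds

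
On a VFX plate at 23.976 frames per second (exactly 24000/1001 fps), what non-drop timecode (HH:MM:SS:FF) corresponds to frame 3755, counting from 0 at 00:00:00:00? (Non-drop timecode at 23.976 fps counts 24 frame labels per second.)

3755 ÷ 24 = 156 full seconds, remainder 11 frames.
156 s = 0 h 2 min 36 s.
Timecode: 00:02:36:11.

00:02:36:11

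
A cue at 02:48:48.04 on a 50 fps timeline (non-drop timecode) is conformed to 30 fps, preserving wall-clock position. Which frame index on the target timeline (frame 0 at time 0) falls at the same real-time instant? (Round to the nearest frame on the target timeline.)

frame 303842

Source frame index: (2×3600 + 48×60 + 48) × 50 + 4 = 506404.
Real time: 506404 / (50) = 253202/25 s.
Target frame: (253202/25) × (30) = 1519212/5 ≈ 303842.400 → 303842.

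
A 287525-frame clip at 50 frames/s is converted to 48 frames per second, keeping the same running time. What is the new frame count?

276024 frames

Target frames = source frames × (target rate / source rate) = 287525 × (48)/(50) = 287525 × 24/25 = 276024.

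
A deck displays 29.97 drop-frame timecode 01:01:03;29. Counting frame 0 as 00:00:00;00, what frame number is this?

109809

As if non-drop at 30 labels/s: (1 × 3600 + 1 × 60 + 3) × 30 + 29 = 109919.
Minute boundaries passed: 61; those not divisible by 10: 61 − 6 = 55; dropped labels = 2 × 55 = 110.
Actual frame index = 109919 − 110 = 109809.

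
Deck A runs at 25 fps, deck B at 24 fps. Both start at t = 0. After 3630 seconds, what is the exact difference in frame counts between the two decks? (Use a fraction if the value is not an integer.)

A emits 25 × 3630 = 90750 frames; B emits 24 × 3630 = 87120.
Difference = 3630 frames; B is behind A.

3630 frames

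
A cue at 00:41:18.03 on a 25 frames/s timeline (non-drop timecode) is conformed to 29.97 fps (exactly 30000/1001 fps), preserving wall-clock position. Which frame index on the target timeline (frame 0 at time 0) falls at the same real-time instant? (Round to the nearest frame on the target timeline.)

frame 74269

Source frame index: (0×3600 + 41×60 + 18) × 25 + 3 = 61953.
Real time: 61953 / (25) = 61953/25 s.
Target frame: (61953/25) × (30000/1001) = 74343600/1001 ≈ 74269.331 → 74269.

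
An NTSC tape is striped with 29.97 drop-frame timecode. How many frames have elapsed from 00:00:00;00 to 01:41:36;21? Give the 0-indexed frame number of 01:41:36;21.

182719

As if non-drop at 30 labels/s: (1 × 3600 + 41 × 60 + 36) × 30 + 21 = 182901.
Minute boundaries passed: 101; those not divisible by 10: 101 − 10 = 91; dropped labels = 2 × 91 = 182.
Actual frame index = 182901 − 182 = 182719.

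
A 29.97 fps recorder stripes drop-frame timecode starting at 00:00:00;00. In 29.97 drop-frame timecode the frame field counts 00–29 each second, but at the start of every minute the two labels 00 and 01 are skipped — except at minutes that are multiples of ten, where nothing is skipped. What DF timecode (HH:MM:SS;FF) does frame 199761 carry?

Each 10-minute DF block holds 10 × 60 × 30 − 9 × 2 = 17982 frames. 199761 ÷ 17982 → 11 full blocks, remainder 1959.
Within the partial block the first minute is 1800 frames and each further minute 1798, so 1 further minute boundary passed. Total skipped labels = 18 × 11 + 2 × 1 = 200.
Non-drop label index = 199761 + 200 = 199961; at 30 labels/s that is 01:51:05:11, i.e. DF 01:51:05;11.

01:51:05;11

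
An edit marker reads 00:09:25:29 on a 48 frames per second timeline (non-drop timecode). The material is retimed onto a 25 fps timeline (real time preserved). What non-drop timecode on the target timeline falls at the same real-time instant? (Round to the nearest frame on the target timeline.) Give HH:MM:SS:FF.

00:09:25:15

Source frame index: (0×3600 + 9×60 + 25) × 48 + 29 = 27149.
Real time: 27149 / (48) = 27149/48 s.
Target frame: (27149/48) × (25) = 678725/48 ≈ 14140.104 → 14140.
At 25 labels/s: frame 14140 → 00:09:25:15.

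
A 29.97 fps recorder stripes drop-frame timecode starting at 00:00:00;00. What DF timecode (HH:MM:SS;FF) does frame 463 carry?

Each 10-minute DF block holds 10 × 60 × 30 − 9 × 2 = 17982 frames. 463 ÷ 17982 → 0 full blocks, remainder 463.
Within the partial block the first minute is 1800 frames and each further minute 1798, so 0 further minute boundaries passed. Total skipped labels = 18 × 0 + 2 × 0 = 0.
Non-drop label index = 463 + 0 = 463; at 30 labels/s that is 00:00:15:13, i.e. DF 00:00:15;13.

00:00:15;13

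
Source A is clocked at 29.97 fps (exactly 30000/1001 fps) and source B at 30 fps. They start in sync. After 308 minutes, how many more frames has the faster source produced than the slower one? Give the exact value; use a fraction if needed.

308 min = 18480 s.
A emits 30000/1001 × 18480 = 7200000/13 frames; B emits 30 × 18480 = 554400.
Difference = 7200/13 frames (≈ 553.8462); B is ahead of A.

7200/13 frames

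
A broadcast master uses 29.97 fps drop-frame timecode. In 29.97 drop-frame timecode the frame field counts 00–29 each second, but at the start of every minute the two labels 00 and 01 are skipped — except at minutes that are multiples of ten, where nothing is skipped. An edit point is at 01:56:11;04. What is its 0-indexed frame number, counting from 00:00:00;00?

Complete 10-minute blocks: 11, each 17982 frames → 197802.
Remaining 6 whole minutes in the current block: 1800 + 5 × 1798 = 10790 frames.
Within the current minute: 11 × 30 + 4 − 2 = 332 (labels ;00/;01 skipped at this minute). Total = 197802 + 10790 + 332 = 208924.

208924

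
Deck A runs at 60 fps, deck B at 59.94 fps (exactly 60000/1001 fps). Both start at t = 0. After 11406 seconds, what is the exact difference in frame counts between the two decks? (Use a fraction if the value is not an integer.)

A emits 60 × 11406 = 684360 frames; B emits 60000/1001 × 11406 = 684360000/1001.
Difference = 684360/1001 frames (≈ 683.6763); B is behind A.

684360/1001 frames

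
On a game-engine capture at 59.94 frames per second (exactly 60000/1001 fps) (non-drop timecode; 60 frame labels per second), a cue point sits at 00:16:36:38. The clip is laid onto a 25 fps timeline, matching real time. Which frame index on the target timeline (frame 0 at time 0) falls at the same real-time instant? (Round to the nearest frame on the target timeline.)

Source frame index: (0×3600 + 16×60 + 36) × 60 + 38 = 59798.
Real time: 59798 / (60000/1001) = 29928899/30000 s.
Target frame: (29928899/30000) × (25) = 29928899/1200 ≈ 24940.749 → 24941.

frame 24941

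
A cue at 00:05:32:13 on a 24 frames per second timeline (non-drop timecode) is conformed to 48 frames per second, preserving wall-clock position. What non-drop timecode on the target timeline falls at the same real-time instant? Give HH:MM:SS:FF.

Source frame index: (0×3600 + 5×60 + 32) × 24 + 13 = 7981.
Real time: 7981 / (24) = 7981/24 s.
Target frame: (7981/24) × (48) = 15962.
At 48 labels/s: frame 15962 → 00:05:32:26.

00:05:32:26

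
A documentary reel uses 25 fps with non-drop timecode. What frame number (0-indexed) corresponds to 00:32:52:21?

Total seconds to the label: (0 × 3600 + 32 × 60 + 52) = 1972.
Frame index = 1972 × 25 + 21 = 49321.

frame 49321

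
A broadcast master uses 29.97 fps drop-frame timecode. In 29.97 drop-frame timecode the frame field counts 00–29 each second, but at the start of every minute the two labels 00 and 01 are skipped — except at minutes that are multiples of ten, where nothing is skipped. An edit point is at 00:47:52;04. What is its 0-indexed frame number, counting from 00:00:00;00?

86078

As if non-drop at 30 labels/s: (0 × 3600 + 47 × 60 + 52) × 30 + 4 = 86164.
Minute boundaries passed: 47; those not divisible by 10: 47 − 4 = 43; dropped labels = 2 × 43 = 86.
Actual frame index = 86164 − 86 = 86078.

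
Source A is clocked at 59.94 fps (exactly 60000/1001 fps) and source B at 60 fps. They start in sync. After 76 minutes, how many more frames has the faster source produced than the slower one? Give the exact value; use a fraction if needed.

273600/1001 frames

76 min = 4560 s.
A emits 60000/1001 × 4560 = 273600000/1001 frames; B emits 60 × 4560 = 273600.
Difference = 273600/1001 frames (≈ 273.3267); B is ahead of A.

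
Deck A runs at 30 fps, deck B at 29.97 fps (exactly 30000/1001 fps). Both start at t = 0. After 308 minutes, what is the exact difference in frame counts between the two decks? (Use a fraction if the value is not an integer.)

7200/13 frames

308 min = 18480 s.
A emits 30 × 18480 = 554400 frames; B emits 30000/1001 × 18480 = 7200000/13.
Difference = 7200/13 frames (≈ 553.8462); B is behind A.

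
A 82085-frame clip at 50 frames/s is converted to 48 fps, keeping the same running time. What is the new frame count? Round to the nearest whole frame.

78802 frames

Frames at target rate = 82085 × (48) / (50) = 394008/5 ≈ 78801.600.
Nearest whole frame: 78802.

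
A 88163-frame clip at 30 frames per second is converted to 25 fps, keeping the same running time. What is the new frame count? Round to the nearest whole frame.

Frames at target rate = 88163 × (25) / (30) = 440815/6 ≈ 73469.167.
Nearest whole frame: 73469.

73469 frames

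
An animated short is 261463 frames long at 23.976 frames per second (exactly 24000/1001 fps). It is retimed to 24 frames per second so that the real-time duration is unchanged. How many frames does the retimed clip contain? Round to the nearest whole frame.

Frames at target rate = 261463 × (24) / (24000/1001) = 261724463/1000 ≈ 261724.463.
Nearest whole frame: 261724.

261724 frames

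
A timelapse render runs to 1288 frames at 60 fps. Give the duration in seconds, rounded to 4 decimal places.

Running time = 1288 × 1/60 = 322/15 s ≈ 21.4667 s.

21.4667 seconds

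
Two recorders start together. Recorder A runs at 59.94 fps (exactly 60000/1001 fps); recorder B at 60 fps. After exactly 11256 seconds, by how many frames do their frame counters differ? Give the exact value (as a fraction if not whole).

A emits 60000/1001 × 11256 = 96480000/143 frames; B emits 60 × 11256 = 675360.
Difference = 96480/143 frames (≈ 674.6853); B is ahead of A.

96480/143 frames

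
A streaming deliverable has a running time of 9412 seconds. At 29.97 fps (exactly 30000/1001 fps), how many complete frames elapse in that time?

Frames = 9412 × 30000/1001 = 21720000/77 ≈ 282077.9221.
Complete frames: 282077.

282077 frames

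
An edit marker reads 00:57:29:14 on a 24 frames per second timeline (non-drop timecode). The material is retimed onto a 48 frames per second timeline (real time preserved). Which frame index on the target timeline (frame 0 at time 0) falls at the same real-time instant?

frame 165580

Source frame index: (0×3600 + 57×60 + 29) × 24 + 14 = 82790.
Real time: 82790 / (24) = 41395/12 s.
Target frame: (41395/12) × (48) = 165580.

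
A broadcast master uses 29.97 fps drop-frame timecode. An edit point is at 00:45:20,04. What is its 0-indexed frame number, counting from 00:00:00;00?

81522

Complete 10-minute blocks: 4, each 17982 frames → 71928.
Remaining 5 whole minutes in the current block: 1800 + 4 × 1798 = 8992 frames.
Within the current minute: 20 × 30 + 4 − 2 = 602 (labels ;00/;01 skipped at this minute). Total = 71928 + 8992 + 602 = 81522.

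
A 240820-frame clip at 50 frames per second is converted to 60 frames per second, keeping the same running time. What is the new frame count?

288984 frames

Target frames = source frames × (target rate / source rate) = 240820 × (60)/(50) = 240820 × 6/5 = 288984.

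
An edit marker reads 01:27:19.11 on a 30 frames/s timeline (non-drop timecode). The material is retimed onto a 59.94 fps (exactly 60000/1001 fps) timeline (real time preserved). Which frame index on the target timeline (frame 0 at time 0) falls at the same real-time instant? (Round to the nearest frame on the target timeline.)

Source frame index: (1×3600 + 27×60 + 19) × 30 + 11 = 157181.
Real time: 157181 / (30) = 157181/30 s.
Target frame: (157181/30) × (60000/1001) = 314362000/1001 ≈ 314047.952 → 314048.

frame 314048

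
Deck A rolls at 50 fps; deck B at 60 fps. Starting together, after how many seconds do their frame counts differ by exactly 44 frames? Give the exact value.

4.4 seconds

The gap grows by |60 − 50| = 10 frames per second.
Time for a 44-frame gap: 44 ÷ (10) = 4.4 s.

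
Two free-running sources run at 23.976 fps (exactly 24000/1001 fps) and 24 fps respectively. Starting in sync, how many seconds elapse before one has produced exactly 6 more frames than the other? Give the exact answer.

The gap grows by |24 − 24000/1001| = 24/1001 frames per second.
Time for a 6-frame gap: 6 ÷ (24/1001) = 250.25 s.

250.25 seconds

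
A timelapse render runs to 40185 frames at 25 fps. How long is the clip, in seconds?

1607.4 seconds

Running time = 40185 / (25) = 1607.4 s.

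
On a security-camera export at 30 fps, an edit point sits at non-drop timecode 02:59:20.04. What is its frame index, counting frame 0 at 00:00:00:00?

322804

Total seconds to the label: (2 × 3600 + 59 × 60 + 20) = 10760.
Frame index = 10760 × 30 + 4 = 322804.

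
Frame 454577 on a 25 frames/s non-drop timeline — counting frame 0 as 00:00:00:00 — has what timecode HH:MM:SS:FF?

05:03:03:02

454577 ÷ 25 = 18183 full seconds, remainder 2 frames.
18183 s = 5 h 3 min 3 s.
Timecode: 05:03:03:02.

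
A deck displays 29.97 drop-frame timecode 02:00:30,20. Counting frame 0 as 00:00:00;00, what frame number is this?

216704

Complete 10-minute blocks: 12, each 17982 frames → 215784.
Remaining 0 whole minutes in the current block: 0 frames.
Within the current minute: 30 × 30 + 20 = 920. Total = 215784 + 0 + 920 = 216704.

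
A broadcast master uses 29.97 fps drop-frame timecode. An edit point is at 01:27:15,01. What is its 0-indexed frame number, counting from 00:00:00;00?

Complete 10-minute blocks: 8, each 17982 frames → 143856.
Remaining 7 whole minutes in the current block: 1800 + 6 × 1798 = 12588 frames.
Within the current minute: 15 × 30 + 1 − 2 = 449 (labels ;00/;01 skipped at this minute). Total = 143856 + 12588 + 449 = 156893.

156893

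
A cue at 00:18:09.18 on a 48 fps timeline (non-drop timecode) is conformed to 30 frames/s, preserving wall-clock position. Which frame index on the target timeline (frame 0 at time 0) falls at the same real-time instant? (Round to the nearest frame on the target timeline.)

Source frame index: (0×3600 + 18×60 + 9) × 48 + 18 = 52290.
Real time: 52290 / (48) = 8715/8 s.
Target frame: (8715/8) × (30) = 130725/4 ≈ 32681.250 → 32681.

frame 32681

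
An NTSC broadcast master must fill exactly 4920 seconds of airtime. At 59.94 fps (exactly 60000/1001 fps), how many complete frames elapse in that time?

Frames = 4920 × 60000/1001 = 295200000/1001 ≈ 294905.0949.
Complete frames: 294905.

294905 frames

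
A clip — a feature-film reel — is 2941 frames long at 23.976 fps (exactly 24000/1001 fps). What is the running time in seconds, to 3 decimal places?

122.664 seconds

Running time = 2941 × 1001/24000 = 2943941/24000 s ≈ 122.664 s.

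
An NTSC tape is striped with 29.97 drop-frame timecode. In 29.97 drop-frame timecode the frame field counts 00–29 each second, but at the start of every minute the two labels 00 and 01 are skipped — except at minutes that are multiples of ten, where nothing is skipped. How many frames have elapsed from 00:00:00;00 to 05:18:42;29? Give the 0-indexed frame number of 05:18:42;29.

573115

As if non-drop at 30 labels/s: (5 × 3600 + 18 × 60 + 42) × 30 + 29 = 573689.
Minute boundaries passed: 318; those not divisible by 10: 318 − 31 = 287; dropped labels = 2 × 287 = 574.
Actual frame index = 573689 − 574 = 573115.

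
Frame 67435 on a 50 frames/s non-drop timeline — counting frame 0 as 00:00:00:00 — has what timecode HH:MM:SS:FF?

67435 ÷ 50 = 1348 full seconds, remainder 35 frames.
1348 s = 0 h 22 min 28 s.
Timecode: 00:22:28:35.

00:22:28:35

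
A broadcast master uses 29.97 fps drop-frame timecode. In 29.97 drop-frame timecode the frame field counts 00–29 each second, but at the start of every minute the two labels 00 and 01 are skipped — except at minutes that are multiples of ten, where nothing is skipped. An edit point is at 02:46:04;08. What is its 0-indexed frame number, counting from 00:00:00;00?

Complete 10-minute blocks: 16, each 17982 frames → 287712.
Remaining 6 whole minutes in the current block: 1800 + 5 × 1798 = 10790 frames.
Within the current minute: 4 × 30 + 8 − 2 = 126 (labels ;00/;01 skipped at this minute). Total = 287712 + 10790 + 126 = 298628.

298628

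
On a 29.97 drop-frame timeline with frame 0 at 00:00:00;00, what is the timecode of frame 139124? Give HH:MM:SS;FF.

01:17:22;04

Each 10-minute DF block holds 10 × 60 × 30 − 9 × 2 = 17982 frames. 139124 ÷ 17982 → 7 full blocks, remainder 13250.
Within the partial block the first minute is 1800 frames and each further minute 1798, so 7 further minute boundaries passed. Total skipped labels = 18 × 7 + 2 × 7 = 140.
Non-drop label index = 139124 + 140 = 139264; at 30 labels/s that is 01:17:22:04, i.e. DF 01:17:22;04.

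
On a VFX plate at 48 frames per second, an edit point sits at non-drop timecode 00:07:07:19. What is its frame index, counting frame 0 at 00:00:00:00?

frame 20515

Total seconds to the label: (0 × 3600 + 7 × 60 + 7) = 427.
Frame index = 427 × 48 + 19 = 20515.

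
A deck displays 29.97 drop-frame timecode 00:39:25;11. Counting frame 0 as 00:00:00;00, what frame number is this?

As if non-drop at 30 labels/s: (0 × 3600 + 39 × 60 + 25) × 30 + 11 = 70961.
Minute boundaries passed: 39; those not divisible by 10: 39 − 3 = 36; dropped labels = 2 × 36 = 72.
Actual frame index = 70961 − 72 = 70889.

70889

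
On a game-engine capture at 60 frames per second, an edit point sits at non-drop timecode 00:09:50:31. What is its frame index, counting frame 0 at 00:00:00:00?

35431

Total seconds to the label: (0 × 3600 + 9 × 60 + 50) = 590.
Frame index = 590 × 60 + 31 = 35431.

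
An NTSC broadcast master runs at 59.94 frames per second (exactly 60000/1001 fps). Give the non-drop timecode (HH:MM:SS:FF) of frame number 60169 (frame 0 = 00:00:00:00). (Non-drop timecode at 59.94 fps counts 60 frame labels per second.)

60169 ÷ 60 = 1002 full seconds, remainder 49 frames.
1002 s = 0 h 16 min 42 s.
Timecode: 00:16:42:49.

00:16:42:49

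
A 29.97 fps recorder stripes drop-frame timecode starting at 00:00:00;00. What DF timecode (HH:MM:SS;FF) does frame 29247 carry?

00:16:15;27

Each 10-minute DF block holds 10 × 60 × 30 − 9 × 2 = 17982 frames. 29247 ÷ 17982 → 1 full block, remainder 11265.
Within the partial block the first minute is 1800 frames and each further minute 1798, so 6 further minute boundaries passed. Total skipped labels = 18 × 1 + 2 × 6 = 30.
Non-drop label index = 29247 + 30 = 29277; at 30 labels/s that is 00:16:15:27, i.e. DF 00:16:15;27.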